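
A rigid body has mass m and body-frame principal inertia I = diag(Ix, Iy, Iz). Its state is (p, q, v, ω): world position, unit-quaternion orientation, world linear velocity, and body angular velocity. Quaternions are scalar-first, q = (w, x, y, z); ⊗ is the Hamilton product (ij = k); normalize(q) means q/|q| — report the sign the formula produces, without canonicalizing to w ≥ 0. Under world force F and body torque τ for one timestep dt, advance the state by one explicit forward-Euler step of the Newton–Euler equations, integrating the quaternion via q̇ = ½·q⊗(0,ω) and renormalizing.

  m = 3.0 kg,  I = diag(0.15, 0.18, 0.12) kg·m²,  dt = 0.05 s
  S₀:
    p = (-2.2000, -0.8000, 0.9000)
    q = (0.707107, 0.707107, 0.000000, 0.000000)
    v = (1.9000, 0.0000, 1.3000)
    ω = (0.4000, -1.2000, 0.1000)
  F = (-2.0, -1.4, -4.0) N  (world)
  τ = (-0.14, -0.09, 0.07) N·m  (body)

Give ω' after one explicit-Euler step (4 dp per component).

ω' = (0.3509, -1.2253, 0.1352)

α = I⁻¹(τ − ω×Iω) = (-0.9813, -0.5067, 0.7033)
new body rate ω' = (0.3509, -1.2253, 0.1352)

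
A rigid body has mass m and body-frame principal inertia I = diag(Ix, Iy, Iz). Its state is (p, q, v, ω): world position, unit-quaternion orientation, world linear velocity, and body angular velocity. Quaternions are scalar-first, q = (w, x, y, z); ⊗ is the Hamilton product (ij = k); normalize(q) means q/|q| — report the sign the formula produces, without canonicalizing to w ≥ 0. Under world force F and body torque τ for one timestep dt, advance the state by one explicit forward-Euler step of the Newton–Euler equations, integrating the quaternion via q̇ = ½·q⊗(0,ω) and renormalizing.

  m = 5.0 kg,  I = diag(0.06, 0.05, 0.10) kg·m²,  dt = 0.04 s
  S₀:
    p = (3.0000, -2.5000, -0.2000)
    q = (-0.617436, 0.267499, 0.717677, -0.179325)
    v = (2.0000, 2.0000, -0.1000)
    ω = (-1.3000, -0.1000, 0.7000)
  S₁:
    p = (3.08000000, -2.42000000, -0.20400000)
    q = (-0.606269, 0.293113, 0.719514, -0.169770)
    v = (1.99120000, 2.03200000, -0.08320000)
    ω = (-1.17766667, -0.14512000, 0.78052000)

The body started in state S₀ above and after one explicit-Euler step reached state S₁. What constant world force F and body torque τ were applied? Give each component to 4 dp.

F = (-1.1000, 4.0000, 2.1000)
τ = (0.1800, -0.0200, 0.2000)

Δω = ω₁−ω₀ = (0.12233333, -0.04512000, 0.08052000)
applied torque τ = (0.1800, -0.0200, 0.2000)
Δv = v₁−v₀ = (-0.00880000, 0.03200000, 0.01680000)
applied force F = (-1.1000, 4.0000, 2.1000)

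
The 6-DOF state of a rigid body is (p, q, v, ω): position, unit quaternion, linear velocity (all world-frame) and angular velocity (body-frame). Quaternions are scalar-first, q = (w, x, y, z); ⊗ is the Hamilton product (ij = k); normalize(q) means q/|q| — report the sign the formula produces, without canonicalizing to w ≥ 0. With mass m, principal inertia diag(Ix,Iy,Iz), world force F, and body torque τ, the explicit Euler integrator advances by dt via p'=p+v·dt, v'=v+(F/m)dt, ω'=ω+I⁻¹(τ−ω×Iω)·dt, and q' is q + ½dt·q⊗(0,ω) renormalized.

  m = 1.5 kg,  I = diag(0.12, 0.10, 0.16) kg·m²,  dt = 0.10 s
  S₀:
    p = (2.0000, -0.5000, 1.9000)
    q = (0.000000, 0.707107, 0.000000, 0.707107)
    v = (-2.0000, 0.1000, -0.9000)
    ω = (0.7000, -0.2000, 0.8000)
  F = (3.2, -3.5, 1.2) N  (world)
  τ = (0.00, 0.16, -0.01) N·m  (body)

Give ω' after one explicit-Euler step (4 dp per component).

ω×(Iω) gyroscopic = (-0.0096, -0.0224, 0.0028)
angular accel α = (0.0800, 1.8240, -0.0800)
ω' = ω + α·dt = (0.7080, -0.0176, 0.7920)

ω' = (0.7080, -0.0176, 0.7920)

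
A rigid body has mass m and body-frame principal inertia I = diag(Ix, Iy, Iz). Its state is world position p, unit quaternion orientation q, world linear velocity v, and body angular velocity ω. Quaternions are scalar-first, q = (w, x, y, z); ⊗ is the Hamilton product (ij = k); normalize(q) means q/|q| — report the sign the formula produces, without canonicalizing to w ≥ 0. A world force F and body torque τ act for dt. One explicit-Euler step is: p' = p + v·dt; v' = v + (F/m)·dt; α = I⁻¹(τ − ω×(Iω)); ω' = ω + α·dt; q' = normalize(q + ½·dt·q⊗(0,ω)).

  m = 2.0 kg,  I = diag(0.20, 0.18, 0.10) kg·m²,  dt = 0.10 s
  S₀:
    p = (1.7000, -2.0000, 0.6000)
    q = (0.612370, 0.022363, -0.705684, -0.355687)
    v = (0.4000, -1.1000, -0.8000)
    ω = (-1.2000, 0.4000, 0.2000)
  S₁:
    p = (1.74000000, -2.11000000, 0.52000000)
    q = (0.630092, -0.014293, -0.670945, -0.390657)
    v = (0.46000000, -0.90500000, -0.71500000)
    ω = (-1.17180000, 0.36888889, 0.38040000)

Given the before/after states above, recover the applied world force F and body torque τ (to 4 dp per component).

ω₁ − ω₀ = (0.02820000, -0.03111111, 0.18040000)
τ = I·(Δω/dt) + ω₀×(Iω₀) = (0.0500, -0.0800, 0.1900)
Δv = v₁−v₀ = (0.06000000, 0.19500000, 0.08500000)
F = m·Δv/dt = (1.2000, 3.9000, 1.7000)

F = (1.2000, 3.9000, 1.7000)
τ = (0.0500, -0.0800, 0.1900)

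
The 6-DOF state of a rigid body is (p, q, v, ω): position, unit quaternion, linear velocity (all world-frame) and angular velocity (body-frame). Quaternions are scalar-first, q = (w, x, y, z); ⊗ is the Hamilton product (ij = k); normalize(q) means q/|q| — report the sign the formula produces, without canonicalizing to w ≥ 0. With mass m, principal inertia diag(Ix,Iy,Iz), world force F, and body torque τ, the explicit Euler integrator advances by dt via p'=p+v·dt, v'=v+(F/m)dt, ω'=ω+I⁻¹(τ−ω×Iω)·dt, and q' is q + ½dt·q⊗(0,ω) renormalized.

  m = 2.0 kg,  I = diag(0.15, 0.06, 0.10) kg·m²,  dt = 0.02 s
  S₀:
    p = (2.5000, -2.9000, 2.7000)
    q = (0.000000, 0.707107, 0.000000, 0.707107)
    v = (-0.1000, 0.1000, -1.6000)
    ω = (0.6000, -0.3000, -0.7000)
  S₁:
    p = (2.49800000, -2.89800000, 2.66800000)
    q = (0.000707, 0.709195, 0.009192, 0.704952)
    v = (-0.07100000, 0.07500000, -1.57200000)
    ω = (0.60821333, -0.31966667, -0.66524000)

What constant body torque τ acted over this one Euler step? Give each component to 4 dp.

τ = (0.0700, -0.0800, 0.1900)

Δω = ω₁−ω₀ = (0.00821333, -0.01966667, 0.03476000)
ω₀×(Iω₀) = (0.0084, -0.0210, 0.0162)
applied torque τ = (0.0700, -0.0800, 0.1900)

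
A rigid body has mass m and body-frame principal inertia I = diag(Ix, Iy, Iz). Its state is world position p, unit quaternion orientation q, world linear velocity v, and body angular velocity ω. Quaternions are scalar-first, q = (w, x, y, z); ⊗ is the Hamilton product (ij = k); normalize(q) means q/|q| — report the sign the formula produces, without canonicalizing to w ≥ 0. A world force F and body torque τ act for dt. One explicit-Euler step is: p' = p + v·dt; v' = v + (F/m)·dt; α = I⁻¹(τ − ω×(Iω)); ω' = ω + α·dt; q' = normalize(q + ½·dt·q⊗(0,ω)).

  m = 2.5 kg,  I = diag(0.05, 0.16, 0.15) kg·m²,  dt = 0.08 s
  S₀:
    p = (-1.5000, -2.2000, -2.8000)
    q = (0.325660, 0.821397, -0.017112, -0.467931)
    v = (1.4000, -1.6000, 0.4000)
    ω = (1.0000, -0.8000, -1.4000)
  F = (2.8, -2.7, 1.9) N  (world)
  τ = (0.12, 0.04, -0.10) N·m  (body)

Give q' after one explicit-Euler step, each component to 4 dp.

q⊗(0,ω) = (-1.4901900, -0.0247280, 0.4214968, -1.0959296)
q + ½dt·q⊗(0,ω), renormalized = (0.2653, 0.8181, -0.0003, -0.5103)

q' = (0.2653, 0.8181, -0.0003, -0.5103)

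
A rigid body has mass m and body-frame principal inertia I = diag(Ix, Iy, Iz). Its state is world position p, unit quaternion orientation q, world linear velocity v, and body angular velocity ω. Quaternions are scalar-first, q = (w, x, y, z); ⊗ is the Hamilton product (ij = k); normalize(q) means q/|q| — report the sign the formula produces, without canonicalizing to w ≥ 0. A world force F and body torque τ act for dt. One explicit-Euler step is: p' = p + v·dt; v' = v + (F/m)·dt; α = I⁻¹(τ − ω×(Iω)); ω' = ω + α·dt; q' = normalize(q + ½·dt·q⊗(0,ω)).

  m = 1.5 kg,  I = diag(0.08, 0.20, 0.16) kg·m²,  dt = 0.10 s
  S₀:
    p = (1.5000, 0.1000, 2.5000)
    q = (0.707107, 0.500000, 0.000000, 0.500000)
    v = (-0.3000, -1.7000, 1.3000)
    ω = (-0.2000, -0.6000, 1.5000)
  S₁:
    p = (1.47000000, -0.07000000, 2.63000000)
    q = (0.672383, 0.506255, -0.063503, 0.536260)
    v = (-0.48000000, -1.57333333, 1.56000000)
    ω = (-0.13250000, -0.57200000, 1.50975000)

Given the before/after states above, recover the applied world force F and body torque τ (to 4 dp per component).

F = (-2.7000, 1.9000, 3.9000)
τ = (0.0900, 0.0800, 0.0300)

v₁ − v₀ = (-0.18000000, 0.12666667, 0.26000000)
applied force F = (-2.7000, 1.9000, 3.9000)
rate change Δω = (0.06750000, 0.02800000, 0.00975000)
ω₀×(Iω₀) = (0.0360, 0.0240, 0.0144)
τ = I·(Δω/dt) + ω₀×(Iω₀) = (0.0900, 0.0800, 0.0300)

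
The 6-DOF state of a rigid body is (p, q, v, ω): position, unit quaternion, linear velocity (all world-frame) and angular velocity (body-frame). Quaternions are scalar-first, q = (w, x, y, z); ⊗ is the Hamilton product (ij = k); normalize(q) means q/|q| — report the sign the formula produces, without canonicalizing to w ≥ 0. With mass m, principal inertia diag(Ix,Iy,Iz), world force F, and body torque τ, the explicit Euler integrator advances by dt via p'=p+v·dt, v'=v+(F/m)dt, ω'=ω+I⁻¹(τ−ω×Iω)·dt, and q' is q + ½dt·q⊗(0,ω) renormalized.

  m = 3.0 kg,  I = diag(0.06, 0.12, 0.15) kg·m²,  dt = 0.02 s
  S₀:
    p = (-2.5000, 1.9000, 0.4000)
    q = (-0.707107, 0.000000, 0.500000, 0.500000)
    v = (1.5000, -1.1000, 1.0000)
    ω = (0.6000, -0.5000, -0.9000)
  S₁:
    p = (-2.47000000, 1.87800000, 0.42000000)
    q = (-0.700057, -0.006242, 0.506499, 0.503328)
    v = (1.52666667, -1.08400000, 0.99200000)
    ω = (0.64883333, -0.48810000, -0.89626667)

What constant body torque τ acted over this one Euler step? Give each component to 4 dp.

Δω = ω₁−ω₀ = (0.04883333, 0.01190000, 0.00373333)
applied torque τ = (0.1600, 0.1200, 0.0100)

τ = (0.1600, 0.1200, 0.0100)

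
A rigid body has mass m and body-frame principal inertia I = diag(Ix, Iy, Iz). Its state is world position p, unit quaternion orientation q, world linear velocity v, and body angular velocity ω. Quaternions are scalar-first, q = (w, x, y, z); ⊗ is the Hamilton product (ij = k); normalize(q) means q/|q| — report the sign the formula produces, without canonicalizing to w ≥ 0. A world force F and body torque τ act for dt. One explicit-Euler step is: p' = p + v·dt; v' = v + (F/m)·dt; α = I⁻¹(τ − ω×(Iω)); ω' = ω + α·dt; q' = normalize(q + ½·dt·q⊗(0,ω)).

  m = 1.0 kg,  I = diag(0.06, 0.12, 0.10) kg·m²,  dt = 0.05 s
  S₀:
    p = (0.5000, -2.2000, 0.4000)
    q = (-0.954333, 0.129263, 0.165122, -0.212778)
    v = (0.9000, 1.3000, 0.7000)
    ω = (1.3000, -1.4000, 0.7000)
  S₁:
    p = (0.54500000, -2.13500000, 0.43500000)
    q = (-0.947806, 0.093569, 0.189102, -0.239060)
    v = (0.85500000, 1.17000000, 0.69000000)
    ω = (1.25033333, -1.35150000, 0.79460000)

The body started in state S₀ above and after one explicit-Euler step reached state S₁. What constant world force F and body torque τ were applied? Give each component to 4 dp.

velocity change Δv = (-0.04500000, -0.13000000, -0.01000000)
F = m·Δv/dt = (-0.9000, -2.6000, -0.2000)
Δω = ω₁−ω₀ = (-0.04966667, 0.04850000, 0.09460000)
τ = I·(Δω/dt) + ω₀×(Iω₀) = (-0.0400, 0.0800, 0.0800)

F = (-0.9000, -2.6000, -0.2000)
τ = (-0.0400, 0.0800, 0.0800)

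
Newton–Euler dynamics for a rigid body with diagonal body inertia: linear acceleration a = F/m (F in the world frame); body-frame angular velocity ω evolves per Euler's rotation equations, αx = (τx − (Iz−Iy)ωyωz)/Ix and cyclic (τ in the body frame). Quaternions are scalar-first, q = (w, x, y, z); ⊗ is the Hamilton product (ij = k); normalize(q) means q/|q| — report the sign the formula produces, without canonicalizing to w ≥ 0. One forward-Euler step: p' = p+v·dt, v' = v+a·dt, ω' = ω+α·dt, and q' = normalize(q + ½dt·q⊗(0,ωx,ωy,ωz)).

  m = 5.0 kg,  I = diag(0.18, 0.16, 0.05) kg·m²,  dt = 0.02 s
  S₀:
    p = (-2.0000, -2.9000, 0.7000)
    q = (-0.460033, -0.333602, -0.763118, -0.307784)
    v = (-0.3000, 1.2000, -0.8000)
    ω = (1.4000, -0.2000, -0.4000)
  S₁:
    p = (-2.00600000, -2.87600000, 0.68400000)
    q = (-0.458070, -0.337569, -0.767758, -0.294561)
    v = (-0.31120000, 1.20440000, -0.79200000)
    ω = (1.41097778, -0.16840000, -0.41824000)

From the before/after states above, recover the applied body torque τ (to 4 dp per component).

τ = (0.0900, 0.1800, -0.0400)

rate change Δω = (0.01097778, 0.03160000, -0.01824000)
τ = I·(Δω/dt) + ω₀×(Iω₀) = (0.0900, 0.1800, -0.0400)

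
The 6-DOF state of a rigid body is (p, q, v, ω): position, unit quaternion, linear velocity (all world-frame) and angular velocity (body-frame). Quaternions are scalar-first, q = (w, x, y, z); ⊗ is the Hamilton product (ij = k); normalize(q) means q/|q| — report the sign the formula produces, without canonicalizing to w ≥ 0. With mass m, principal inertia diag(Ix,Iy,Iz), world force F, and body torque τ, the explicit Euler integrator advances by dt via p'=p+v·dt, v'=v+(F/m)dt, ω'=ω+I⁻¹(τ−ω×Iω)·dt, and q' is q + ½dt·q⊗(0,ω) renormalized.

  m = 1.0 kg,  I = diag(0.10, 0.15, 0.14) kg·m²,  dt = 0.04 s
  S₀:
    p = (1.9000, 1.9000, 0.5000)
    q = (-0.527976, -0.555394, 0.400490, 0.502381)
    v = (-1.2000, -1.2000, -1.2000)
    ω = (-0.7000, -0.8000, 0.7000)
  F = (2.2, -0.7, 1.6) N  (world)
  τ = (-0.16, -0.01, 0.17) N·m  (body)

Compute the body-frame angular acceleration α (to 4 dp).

ω×(Iω) gyroscopic = (0.0056, 0.0196, 0.0280)
angular accel α = (-1.6560, -0.1973, 1.0143)

α = (-1.6560, -0.1973, 1.0143)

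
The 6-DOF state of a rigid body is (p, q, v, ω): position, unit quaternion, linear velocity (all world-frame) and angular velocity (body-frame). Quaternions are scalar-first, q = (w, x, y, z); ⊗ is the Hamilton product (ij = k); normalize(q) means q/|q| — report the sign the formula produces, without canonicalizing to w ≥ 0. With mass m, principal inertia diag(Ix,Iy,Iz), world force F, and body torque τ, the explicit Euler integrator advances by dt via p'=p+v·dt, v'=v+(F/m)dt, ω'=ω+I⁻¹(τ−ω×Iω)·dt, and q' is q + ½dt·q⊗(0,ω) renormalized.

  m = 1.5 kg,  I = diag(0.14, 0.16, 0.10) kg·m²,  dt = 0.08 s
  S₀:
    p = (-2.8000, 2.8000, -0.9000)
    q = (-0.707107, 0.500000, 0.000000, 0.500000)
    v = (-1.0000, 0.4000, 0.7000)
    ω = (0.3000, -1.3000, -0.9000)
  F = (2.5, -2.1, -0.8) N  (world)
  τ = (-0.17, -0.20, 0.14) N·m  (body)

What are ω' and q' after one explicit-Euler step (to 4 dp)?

ω' = (0.2430, -1.3946, -0.7818)
q' = (-0.6937, 0.5164, 0.0606, 0.4984)

(τ − ω×Iω)/I = (-0.7129, -1.1825, 1.4780)
ω + α·dt = (0.2430, -1.3946, -0.7818)
q⊗(0,ω) = (0.3000000, 0.4378679, 1.5192391, -0.0136037)
updated quaternion q' = (-0.6937, 0.5164, 0.0606, 0.4984)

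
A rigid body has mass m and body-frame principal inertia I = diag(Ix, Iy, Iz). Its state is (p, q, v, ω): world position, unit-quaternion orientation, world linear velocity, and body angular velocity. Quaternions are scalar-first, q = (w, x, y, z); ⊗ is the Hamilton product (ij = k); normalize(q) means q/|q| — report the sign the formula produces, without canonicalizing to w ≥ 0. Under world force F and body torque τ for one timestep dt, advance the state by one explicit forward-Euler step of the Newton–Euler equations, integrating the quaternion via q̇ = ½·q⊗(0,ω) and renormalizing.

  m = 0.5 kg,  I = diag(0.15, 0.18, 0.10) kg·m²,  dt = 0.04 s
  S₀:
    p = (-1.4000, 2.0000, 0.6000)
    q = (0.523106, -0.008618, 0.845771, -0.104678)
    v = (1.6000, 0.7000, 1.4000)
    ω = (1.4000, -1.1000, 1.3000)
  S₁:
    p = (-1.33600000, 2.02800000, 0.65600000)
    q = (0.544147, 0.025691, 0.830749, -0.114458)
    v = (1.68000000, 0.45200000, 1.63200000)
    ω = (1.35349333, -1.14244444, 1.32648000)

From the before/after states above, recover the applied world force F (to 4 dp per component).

F = (1.0000, -3.1000, 2.9000)

velocity change Δv = (0.08000000, -0.24800000, 0.23200000)
applied force F = (1.0000, -3.1000, 2.9000)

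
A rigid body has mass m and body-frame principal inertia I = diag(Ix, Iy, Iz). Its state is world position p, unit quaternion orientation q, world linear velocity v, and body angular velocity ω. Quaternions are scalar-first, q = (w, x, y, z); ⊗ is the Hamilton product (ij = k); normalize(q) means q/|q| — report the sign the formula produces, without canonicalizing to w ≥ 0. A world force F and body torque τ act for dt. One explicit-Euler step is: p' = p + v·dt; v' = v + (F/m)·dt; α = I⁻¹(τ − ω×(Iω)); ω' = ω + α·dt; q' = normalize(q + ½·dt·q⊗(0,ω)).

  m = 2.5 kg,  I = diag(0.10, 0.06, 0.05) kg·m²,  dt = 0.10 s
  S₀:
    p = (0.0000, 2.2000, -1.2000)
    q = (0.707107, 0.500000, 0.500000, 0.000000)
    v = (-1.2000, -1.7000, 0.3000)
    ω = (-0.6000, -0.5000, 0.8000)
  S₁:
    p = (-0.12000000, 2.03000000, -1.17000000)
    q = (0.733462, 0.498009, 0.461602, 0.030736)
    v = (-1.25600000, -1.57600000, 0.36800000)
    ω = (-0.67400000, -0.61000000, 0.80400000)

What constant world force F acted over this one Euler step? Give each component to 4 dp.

F = (-1.4000, 3.1000, 1.7000)

Δv = v₁−v₀ = (-0.05600000, 0.12400000, 0.06800000)
F = m·Δv/dt = (-1.4000, 3.1000, 1.7000)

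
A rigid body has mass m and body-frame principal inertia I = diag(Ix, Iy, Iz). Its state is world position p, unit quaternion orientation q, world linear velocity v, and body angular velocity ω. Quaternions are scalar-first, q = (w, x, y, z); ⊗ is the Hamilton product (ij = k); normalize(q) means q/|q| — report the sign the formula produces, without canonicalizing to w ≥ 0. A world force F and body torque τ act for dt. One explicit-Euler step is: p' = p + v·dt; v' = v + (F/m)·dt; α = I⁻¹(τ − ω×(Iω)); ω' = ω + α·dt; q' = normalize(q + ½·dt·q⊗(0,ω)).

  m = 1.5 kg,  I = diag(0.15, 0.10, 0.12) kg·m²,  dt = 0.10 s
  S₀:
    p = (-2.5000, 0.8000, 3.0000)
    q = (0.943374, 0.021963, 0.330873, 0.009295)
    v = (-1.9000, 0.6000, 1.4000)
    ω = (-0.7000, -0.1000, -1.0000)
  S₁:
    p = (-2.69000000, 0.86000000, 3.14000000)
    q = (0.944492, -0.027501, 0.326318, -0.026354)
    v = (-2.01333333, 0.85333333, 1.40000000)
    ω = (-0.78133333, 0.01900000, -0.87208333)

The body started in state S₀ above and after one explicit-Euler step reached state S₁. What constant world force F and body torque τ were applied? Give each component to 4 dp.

Δv = v₁−v₀ = (-0.11333333, 0.25333333, 0.00000000)
applied force F = (-1.7000, 3.8000, 0.0000)
ω₁ − ω₀ = (-0.08133333, 0.11900000, 0.12791667)
precession coupling = (0.0020, 0.0210, -0.0035)
applied torque τ = (-0.1200, 0.1400, 0.1500)

F = (-1.7000, 3.8000, 0.0000)
τ = (-0.1200, 0.1400, 0.1500)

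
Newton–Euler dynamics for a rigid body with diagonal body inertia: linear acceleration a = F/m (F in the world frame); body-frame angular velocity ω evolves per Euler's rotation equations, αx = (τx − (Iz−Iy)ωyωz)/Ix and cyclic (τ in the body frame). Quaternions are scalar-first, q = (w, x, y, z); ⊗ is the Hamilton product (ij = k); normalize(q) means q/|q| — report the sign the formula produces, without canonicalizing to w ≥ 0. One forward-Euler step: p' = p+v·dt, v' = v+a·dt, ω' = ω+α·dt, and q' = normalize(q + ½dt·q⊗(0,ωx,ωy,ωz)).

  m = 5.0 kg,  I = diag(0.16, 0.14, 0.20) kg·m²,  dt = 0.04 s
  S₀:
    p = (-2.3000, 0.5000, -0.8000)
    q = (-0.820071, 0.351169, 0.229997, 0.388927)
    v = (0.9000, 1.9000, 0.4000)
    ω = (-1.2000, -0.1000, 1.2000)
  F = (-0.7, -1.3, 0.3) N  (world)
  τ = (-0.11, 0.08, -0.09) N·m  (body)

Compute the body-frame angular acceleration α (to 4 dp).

gyro term ω×Iω = (-0.0072, 0.0576, -0.0024)
angular accel α = (-0.6425, 0.1600, -0.4380)

α = (-0.6425, 0.1600, -0.4380)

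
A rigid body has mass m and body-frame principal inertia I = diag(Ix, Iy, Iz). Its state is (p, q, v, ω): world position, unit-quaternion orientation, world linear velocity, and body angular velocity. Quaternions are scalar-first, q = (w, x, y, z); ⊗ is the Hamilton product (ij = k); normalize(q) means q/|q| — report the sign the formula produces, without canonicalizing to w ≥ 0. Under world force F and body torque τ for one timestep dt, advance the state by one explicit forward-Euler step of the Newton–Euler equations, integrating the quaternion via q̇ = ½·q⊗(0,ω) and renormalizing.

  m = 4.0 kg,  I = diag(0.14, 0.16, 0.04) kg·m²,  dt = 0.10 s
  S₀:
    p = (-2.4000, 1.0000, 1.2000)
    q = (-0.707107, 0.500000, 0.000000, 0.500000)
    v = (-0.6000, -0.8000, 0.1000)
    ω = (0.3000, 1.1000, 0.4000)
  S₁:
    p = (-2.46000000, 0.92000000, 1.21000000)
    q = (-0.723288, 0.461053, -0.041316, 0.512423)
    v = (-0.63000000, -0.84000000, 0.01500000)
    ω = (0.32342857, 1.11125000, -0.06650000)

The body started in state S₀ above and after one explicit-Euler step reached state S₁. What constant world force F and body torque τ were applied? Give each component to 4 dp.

Δv = v₁−v₀ = (-0.03000000, -0.04000000, -0.08500000)
applied force F = (-1.2000, -1.6000, -3.4000)
rate change Δω = (0.02342857, 0.01125000, -0.46650000)
τ = I·(Δω/dt) + ω₀×(Iω₀) = (-0.0200, 0.0300, -0.1800)

F = (-1.2000, -1.6000, -3.4000)
τ = (-0.0200, 0.0300, -0.1800)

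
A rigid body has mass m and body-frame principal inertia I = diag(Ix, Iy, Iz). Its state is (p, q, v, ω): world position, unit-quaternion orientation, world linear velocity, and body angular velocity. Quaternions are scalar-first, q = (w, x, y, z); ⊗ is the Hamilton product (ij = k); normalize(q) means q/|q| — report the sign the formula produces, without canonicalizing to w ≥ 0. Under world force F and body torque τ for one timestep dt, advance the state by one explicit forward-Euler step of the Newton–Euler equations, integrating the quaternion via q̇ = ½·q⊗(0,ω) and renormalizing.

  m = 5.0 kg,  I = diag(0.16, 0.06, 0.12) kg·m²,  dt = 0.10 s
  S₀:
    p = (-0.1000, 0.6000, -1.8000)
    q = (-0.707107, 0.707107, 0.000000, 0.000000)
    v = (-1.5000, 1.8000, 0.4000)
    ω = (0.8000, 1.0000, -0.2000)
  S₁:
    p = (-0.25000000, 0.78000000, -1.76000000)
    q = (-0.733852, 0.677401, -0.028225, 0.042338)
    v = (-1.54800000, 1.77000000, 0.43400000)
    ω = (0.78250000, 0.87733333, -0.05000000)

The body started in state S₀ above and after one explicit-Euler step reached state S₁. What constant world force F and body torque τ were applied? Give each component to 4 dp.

F = (-2.4000, -1.5000, 1.7000)
τ = (-0.0400, -0.0800, 0.1000)

velocity change Δv = (-0.04800000, -0.03000000, 0.03400000)
F = m·Δv/dt = (-2.4000, -1.5000, 1.7000)
ω₁ − ω₀ = (-0.01750000, -0.12266667, 0.15000000)
ω₀×(Iω₀) = (-0.0120, -0.0064, -0.0800)
τ = I·(Δω/dt) + ω₀×(Iω₀) = (-0.0400, -0.0800, 0.1000)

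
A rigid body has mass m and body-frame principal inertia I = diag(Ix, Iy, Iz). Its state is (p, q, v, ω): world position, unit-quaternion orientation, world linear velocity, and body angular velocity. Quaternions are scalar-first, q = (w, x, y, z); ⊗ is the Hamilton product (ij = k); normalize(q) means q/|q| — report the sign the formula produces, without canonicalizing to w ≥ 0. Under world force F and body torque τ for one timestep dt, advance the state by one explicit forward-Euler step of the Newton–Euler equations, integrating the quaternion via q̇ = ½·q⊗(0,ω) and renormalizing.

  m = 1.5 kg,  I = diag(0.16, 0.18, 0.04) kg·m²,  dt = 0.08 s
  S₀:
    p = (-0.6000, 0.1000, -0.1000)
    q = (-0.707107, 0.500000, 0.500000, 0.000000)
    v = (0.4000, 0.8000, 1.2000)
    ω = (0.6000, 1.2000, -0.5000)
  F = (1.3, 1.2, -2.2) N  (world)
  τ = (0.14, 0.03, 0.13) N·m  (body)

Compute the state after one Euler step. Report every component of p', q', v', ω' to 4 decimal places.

p' = (-0.5680, 0.1640, -0.0040)
q' = (-0.7419, 0.4723, 0.4753, 0.0261)
v' = (0.4693, 0.8640, 1.0827)
ω' = (0.6280, 1.2293, -0.2688)

a = F/m = (0.8667, 0.8000, -1.4667)
new position p' = (-0.5680, 0.1640, -0.0040)
v' = v + a·dt = (0.4693, 0.8640, 1.0827)
(τ − ω×Iω)/I = (0.3500, 0.3667, 2.8900)
ω + α·dt = (0.6280, 1.2293, -0.2688)
2q̇ = q⊗(0,ω) = (-0.9000000, -0.6742642, -0.5985284, 0.6535535)
updated quaternion q' = (-0.7419, 0.4723, 0.4753, 0.0261)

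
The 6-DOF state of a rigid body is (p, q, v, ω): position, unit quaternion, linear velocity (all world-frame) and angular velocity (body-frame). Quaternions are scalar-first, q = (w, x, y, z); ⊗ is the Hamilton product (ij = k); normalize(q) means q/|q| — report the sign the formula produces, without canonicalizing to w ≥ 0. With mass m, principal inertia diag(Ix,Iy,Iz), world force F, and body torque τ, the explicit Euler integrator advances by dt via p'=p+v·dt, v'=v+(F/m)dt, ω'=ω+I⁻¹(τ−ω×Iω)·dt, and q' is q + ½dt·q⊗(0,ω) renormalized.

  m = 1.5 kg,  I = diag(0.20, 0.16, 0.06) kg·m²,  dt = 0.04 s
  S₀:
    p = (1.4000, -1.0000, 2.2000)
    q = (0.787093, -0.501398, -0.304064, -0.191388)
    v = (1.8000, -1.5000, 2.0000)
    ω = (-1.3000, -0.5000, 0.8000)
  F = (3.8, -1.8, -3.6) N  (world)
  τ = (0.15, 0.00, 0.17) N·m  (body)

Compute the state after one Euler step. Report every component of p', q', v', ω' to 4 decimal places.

angular accel α = (0.5500, 0.9100, 3.2667)
ω' = ω + α·dt = (-1.2780, -0.4636, 0.9307)
2q̇ = q⊗(0,ω) = (-0.6507390, -1.3621661, 0.2563763, 0.4850902)
q' = normalize(q + ½dt·q⊗(0,ω)) = (0.7737, -0.5284, -0.2988, -0.1816)
p' = p + v·dt = (1.4720, -1.0600, 2.2800)
new velocity v' = (1.9013, -1.5480, 1.9040)

p' = (1.4720, -1.0600, 2.2800)
q' = (0.7737, -0.5284, -0.2988, -0.1816)
v' = (1.9013, -1.5480, 1.9040)
ω' = (-1.2780, -0.4636, 0.9307)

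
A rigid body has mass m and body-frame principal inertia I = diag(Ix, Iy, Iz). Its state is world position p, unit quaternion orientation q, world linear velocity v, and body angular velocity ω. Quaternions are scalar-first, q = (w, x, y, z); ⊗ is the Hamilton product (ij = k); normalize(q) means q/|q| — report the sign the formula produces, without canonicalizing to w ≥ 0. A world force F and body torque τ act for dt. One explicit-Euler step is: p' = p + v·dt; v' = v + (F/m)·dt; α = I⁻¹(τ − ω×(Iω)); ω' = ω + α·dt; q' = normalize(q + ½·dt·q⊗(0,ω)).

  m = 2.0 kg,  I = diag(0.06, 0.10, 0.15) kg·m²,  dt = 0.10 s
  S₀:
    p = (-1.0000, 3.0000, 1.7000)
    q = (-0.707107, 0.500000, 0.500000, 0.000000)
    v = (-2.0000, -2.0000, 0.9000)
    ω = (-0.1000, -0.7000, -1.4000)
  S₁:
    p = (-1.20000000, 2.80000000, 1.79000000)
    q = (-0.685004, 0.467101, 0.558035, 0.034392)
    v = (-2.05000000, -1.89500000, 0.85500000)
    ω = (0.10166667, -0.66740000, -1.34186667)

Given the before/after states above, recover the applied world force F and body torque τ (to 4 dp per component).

F = (-1.0000, 2.1000, -0.9000)
τ = (0.1700, 0.0200, 0.0900)

v₁ − v₀ = (-0.05000000, 0.10500000, -0.04500000)
F = m·Δv/dt = (-1.0000, 2.1000, -0.9000)
Δω = ω₁−ω₀ = (0.20166667, 0.03260000, 0.05813333)
I·α + gyro = (0.1700, 0.0200, 0.0900)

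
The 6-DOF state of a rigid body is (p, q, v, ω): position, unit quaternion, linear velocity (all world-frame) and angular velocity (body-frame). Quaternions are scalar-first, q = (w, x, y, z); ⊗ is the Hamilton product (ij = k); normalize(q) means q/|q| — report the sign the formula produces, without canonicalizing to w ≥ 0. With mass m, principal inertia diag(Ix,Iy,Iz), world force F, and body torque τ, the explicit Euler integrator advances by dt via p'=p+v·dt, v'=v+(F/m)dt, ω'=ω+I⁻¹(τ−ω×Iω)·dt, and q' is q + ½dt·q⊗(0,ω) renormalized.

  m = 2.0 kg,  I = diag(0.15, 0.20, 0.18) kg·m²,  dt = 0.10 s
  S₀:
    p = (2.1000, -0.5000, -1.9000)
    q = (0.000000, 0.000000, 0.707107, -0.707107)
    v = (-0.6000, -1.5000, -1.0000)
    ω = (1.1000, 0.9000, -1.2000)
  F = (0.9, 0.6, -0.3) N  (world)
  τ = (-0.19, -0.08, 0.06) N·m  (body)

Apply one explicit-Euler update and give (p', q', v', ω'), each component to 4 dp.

p' = (2.0400, -0.6500, -2.0000)
q' = (-0.0739, -0.0106, 0.6653, -0.7428)
v' = (-0.5550, -1.4700, -1.0150)
ω' = (0.9589, 0.8402, -1.1942)

(τ − ω×Iω)/I = (-1.4107, -0.5980, 0.0583)
ω + α·dt = (0.9589, 0.8402, -1.1942)
2q̇ = q⊗(0,ω) = (-1.4849247, -0.2121321, -0.7778177, -0.7778177)
updated quaternion q' = (-0.0739, -0.0106, 0.6653, -0.7428)
a = (0.4500, 0.3000, -0.1500)
new position p' = (2.0400, -0.6500, -2.0000)
v + (F/m)dt = (-0.5550, -1.4700, -1.0150)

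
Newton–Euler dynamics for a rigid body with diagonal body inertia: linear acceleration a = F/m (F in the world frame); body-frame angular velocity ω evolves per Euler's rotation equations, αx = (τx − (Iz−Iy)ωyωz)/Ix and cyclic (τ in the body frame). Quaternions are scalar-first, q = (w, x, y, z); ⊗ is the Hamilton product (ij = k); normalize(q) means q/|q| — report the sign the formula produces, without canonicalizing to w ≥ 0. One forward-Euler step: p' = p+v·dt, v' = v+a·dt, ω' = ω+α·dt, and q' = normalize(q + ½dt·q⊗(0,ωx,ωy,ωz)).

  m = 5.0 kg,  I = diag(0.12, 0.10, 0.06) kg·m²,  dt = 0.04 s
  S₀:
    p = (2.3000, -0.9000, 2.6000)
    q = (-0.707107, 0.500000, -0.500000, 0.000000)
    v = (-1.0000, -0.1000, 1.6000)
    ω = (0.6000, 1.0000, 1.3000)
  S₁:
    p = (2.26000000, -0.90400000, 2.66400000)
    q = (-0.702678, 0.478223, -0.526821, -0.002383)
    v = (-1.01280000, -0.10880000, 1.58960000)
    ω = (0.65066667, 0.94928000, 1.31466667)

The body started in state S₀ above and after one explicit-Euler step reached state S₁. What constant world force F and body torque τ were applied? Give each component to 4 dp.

F = (-1.6000, -1.1000, -1.3000)
τ = (0.1000, -0.0800, 0.0100)

rate change Δω = (0.05066667, -0.05072000, 0.01466667)
τ = I·(Δω/dt) + ω₀×(Iω₀) = (0.1000, -0.0800, 0.0100)
Δv = v₁−v₀ = (-0.01280000, -0.00880000, -0.01040000)
applied force F = (-1.6000, -1.1000, -1.3000)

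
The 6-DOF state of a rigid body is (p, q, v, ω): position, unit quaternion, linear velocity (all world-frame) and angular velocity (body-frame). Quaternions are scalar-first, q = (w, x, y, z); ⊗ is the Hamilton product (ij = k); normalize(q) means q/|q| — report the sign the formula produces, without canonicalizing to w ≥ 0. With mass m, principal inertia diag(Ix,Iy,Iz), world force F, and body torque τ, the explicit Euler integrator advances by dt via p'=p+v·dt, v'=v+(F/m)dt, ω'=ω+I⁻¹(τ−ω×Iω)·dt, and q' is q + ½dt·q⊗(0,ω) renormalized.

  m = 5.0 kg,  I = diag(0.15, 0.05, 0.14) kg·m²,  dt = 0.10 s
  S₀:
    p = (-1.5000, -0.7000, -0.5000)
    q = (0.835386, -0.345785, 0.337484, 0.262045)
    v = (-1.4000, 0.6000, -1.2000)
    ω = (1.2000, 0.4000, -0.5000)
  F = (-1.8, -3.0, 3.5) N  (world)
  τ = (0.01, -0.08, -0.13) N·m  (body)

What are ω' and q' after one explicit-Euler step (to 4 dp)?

ω' = (1.2187, 0.2520, -0.5586)
q' = (0.8540, -0.3086, 0.3604, 0.2135)

ω×(Iω) gyroscopic = (-0.0180, -0.0060, -0.0480)
α = I⁻¹(τ − ω×Iω) = (0.1867, -1.4800, -0.5857)
ω' = ω + α·dt = (1.2187, 0.2520, -0.5586)
q⊗(0,ω) = (0.4109709, 0.7289032, 0.4757159, -0.9609878)
q + ½dt·q⊗(0,ω), renormalized = (0.8540, -0.3086, 0.3604, 0.2135)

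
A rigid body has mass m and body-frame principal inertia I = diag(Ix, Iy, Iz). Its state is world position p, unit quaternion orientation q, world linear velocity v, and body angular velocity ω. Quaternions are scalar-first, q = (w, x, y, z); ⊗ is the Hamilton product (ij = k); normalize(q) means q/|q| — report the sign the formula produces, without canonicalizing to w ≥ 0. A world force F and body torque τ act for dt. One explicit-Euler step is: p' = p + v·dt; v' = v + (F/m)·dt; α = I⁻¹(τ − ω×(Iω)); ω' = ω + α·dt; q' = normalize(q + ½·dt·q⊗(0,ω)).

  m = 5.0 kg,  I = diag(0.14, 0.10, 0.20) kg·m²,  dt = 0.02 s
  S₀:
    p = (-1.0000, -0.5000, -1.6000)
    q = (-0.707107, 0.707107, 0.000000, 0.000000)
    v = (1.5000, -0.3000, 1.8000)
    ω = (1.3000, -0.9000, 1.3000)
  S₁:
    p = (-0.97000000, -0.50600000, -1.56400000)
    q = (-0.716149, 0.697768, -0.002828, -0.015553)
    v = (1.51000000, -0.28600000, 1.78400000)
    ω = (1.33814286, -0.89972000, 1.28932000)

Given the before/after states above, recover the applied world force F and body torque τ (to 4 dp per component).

v₁ − v₀ = (0.01000000, 0.01400000, -0.01600000)
F = m·Δv/dt = (2.5000, 3.5000, -4.0000)
ω₁ − ω₀ = (0.03814286, 0.00028000, -0.01068000)
ω₀×(Iω₀) = (-0.1170, -0.1014, 0.0468)
τ = I·(Δω/dt) + ω₀×(Iω₀) = (0.1500, -0.1000, -0.0600)

F = (2.5000, 3.5000, -4.0000)
τ = (0.1500, -0.1000, -0.0600)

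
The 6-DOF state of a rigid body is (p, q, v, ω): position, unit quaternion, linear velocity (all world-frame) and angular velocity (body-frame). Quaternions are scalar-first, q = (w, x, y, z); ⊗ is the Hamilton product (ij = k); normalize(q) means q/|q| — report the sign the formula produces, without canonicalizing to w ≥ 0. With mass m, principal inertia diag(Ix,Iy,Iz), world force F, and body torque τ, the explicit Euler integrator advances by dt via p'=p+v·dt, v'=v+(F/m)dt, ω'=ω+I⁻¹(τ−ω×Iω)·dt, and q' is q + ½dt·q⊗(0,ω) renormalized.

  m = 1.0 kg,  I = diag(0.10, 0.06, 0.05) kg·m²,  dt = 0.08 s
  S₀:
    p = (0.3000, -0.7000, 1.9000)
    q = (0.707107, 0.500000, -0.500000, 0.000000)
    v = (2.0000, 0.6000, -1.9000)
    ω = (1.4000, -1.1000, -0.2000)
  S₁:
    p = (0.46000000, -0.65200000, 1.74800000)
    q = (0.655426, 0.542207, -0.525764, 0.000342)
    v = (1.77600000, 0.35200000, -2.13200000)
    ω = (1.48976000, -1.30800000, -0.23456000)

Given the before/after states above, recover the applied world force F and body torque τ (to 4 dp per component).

rate change Δω = (0.08976000, -0.20800000, -0.03456000)
τ = I·(Δω/dt) + ω₀×(Iω₀) = (0.1100, -0.1700, 0.0400)
v₁ − v₀ = (-0.22400000, -0.24800000, -0.23200000)
applied force F = (-2.8000, -3.1000, -2.9000)

F = (-2.8000, -3.1000, -2.9000)
τ = (0.1100, -0.1700, 0.0400)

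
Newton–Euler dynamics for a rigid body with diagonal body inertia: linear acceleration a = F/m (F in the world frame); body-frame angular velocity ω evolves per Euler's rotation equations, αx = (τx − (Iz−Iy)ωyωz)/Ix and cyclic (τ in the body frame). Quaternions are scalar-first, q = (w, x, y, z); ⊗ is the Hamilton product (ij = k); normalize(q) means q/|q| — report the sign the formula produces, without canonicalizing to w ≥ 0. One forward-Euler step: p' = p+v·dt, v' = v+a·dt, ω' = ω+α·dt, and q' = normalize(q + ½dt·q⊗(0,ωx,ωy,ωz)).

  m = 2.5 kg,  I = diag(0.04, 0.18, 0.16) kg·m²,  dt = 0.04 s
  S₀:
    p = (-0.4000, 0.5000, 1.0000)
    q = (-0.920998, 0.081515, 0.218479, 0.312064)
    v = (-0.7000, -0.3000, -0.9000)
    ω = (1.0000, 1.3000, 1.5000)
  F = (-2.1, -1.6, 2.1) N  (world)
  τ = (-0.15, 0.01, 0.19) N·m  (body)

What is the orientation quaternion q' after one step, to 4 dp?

q' = (-0.9367, 0.0615, 0.1981, 0.2819)

2q̇ = q⊗(0,ω) = (-0.8336337, -0.9989627, -1.0075059, -1.4940065)
updated quaternion q' = (-0.9367, 0.0615, 0.1981, 0.2819)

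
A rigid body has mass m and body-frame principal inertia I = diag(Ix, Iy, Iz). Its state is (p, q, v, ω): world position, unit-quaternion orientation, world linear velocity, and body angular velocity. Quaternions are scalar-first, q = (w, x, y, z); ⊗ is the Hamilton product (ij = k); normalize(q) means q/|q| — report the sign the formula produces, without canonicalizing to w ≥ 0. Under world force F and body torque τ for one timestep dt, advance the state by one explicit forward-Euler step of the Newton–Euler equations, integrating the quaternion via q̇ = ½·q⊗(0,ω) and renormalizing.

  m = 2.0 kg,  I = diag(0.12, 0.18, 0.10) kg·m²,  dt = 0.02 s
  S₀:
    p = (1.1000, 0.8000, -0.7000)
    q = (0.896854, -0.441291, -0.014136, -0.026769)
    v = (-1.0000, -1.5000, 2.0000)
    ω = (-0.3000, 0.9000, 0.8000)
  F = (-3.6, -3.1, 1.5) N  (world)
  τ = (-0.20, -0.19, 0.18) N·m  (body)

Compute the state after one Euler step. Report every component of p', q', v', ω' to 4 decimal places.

p' = (1.0800, 0.7700, -0.6600)
q' = (0.8958, -0.4438, -0.0025, -0.0236)
v' = (-1.0360, -1.5310, 2.0150)
ω' = (-0.3237, 0.8794, 0.8392)

a = (-1.8000, -1.5500, 0.7500)
p + v·dt = (1.0800, 0.7700, -0.6600)
new velocity v' = (-1.0360, -1.5310, 2.0150)
(τ − ω×Iω)/I = (-1.1867, -1.0289, 1.9620)
new body rate ω' = (-0.3237, 0.8794, 0.8392)
q⊗(0,ω) = (-0.0982497, -0.2562729, 1.1682321, 0.3160805)
updated quaternion q' = (0.8958, -0.4438, -0.0025, -0.0236)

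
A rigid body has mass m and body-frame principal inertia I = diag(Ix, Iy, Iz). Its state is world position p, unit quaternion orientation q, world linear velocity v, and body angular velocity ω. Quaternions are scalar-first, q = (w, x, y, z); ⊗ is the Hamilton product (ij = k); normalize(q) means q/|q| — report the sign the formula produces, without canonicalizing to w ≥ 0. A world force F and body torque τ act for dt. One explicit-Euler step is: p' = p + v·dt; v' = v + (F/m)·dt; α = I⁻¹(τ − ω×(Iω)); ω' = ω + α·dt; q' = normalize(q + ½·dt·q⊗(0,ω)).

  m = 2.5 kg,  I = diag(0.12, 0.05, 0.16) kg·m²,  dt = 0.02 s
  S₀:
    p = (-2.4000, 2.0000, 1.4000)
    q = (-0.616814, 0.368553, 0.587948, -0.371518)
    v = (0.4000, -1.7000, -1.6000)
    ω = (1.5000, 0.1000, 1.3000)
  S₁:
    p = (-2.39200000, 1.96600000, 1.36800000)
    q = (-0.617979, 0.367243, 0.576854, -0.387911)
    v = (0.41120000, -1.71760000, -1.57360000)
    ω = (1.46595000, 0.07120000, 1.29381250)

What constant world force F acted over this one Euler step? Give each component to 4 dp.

F = (1.4000, -2.2000, 3.3000)

velocity change Δv = (0.01120000, -0.01760000, 0.02640000)
F = m·Δv/dt = (1.4000, -2.2000, 3.3000)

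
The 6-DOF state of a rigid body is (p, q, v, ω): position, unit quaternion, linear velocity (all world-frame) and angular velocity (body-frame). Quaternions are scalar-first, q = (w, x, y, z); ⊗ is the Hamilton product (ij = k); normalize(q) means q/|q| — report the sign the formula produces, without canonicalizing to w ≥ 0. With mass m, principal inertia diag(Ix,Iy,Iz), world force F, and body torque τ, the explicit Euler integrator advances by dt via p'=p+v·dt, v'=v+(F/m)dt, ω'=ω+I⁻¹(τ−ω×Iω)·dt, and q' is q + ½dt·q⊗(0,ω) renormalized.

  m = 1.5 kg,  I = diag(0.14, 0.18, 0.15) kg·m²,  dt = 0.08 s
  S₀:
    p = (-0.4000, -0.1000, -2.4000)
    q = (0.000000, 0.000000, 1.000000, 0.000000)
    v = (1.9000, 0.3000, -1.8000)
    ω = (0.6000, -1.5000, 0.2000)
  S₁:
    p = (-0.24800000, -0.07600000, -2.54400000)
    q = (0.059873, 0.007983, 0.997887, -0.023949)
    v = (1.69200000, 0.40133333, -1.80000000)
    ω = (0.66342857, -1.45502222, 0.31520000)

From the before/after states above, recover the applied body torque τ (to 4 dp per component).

ω₁ − ω₀ = (0.06342857, 0.04497778, 0.11520000)
ω₀×(Iω₀) = (0.0090, -0.0012, -0.0360)
τ = I·(Δω/dt) + ω₀×(Iω₀) = (0.1200, 0.1000, 0.1800)

τ = (0.1200, 0.1000, 0.1800)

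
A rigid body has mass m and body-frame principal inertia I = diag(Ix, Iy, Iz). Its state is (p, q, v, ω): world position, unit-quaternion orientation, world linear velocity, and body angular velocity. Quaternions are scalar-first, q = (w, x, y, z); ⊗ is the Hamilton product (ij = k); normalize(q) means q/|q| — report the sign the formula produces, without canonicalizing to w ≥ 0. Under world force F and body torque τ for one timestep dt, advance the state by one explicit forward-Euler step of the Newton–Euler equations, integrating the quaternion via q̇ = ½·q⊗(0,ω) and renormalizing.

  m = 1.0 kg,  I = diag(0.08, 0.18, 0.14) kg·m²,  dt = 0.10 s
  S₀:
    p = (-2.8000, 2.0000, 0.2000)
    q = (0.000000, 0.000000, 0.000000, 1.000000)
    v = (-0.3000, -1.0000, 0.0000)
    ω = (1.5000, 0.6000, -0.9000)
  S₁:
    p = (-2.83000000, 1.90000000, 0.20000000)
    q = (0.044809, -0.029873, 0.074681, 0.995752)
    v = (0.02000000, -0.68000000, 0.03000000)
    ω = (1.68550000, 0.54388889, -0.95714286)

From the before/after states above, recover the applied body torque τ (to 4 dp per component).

τ = (0.1700, -0.0200, 0.0100)

rate change Δω = (0.18550000, -0.05611111, -0.05714286)
precession coupling = (0.0216, 0.0810, 0.0900)
τ = I·(Δω/dt) + ω₀×(Iω₀) = (0.1700, -0.0200, 0.0100)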